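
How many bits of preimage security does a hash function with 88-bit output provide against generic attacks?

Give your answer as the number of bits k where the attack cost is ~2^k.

Step 1: The hash has a 88-bit output.
Step 2: Preimage resistance means: given a digest h(x), it should be infeasible to find any input that hashes to it.
With a 88-bit output there are 2^88 possible digests, so a generic brute-force preimage search costs about 2^88 evaluations.
Step 3: Security level = 88 bits.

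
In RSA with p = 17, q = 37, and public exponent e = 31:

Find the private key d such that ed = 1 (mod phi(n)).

Step 1: n = 17 * 37 = 629.
Step 2: phi(n) = 16 * 36 = 576.
Step 3: Find d such that 31 * d = 1 (mod 576).
Step 4: d = 31^(-1) mod 576 = 223.
Verification: 31 * 223 = 6913 = 12 * 576 + 1.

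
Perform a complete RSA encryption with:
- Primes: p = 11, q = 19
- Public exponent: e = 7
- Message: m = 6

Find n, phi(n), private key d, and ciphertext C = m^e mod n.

Step 1: n = 11 * 19 = 209.
Step 2: phi(n) = (11-1)(19-1) = 10 * 18 = 180.
Step 3: Find d = 7^(-1) mod 180 = 103.
  Verify: 7 * 103 = 721 = 1 (mod 180).
Step 4: C = 6^7 mod 209 = 85.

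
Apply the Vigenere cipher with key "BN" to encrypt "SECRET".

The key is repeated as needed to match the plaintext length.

Step 1: Repeat key to match plaintext length:
  Plaintext: SECRET
  Key:       BNBNBN
Step 2: Encrypt each letter:
  S(18) + B(1) = (18+1) mod 26 = 19 = T
  E(4) + N(13) = (4+13) mod 26 = 17 = R
  C(2) + B(1) = (2+1) mod 26 = 3 = D
  R(17) + N(13) = (17+13) mod 26 = 4 = E
  E(4) + B(1) = (4+1) mod 26 = 5 = F
  T(19) + N(13) = (19+13) mod 26 = 6 = G
Ciphertext: TRDEFG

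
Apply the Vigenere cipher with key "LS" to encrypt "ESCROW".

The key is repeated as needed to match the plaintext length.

Step 1: Repeat key to match plaintext length:
  Plaintext: ESCROW
  Key:       LSLSLS
Step 2: Encrypt each letter:
  E(4) + L(11) = (4+11) mod 26 = 15 = P
  S(18) + S(18) = (18+18) mod 26 = 10 = K
  C(2) + L(11) = (2+11) mod 26 = 13 = N
  R(17) + S(18) = (17+18) mod 26 = 9 = J
  O(14) + L(11) = (14+11) mod 26 = 25 = Z
  W(22) + S(18) = (22+18) mod 26 = 14 = O
Ciphertext: PKNJZO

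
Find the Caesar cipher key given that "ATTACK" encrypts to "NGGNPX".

Step 1: Compare first letters: A (position 0) -> N (position 13).
Step 2: Shift = (13 - 0) mod 26 = 13.
The shift value is 13.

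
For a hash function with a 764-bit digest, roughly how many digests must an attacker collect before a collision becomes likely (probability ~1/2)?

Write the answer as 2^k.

Step 1: The birthday paradox gives collision probability ~50% after sqrt(2^n) = 2^(n/2) hashes.
Step 2: For 764-bit output: 2^(764/2) = 2^382.
Step 3: Approximately 2^382 hash computations needed.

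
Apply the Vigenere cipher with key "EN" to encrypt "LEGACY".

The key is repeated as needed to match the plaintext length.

Step 1: Repeat key to match plaintext length:
  Plaintext: LEGACY
  Key:       ENENEN
Step 2: Encrypt each letter:
  L(11) + E(4) = (11+4) mod 26 = 15 = P
  E(4) + N(13) = (4+13) mod 26 = 17 = R
  G(6) + E(4) = (6+4) mod 26 = 10 = K
  A(0) + N(13) = (0+13) mod 26 = 13 = N
  C(2) + E(4) = (2+4) mod 26 = 6 = G
  Y(24) + N(13) = (24+13) mod 26 = 11 = L
Ciphertext: PRKNGL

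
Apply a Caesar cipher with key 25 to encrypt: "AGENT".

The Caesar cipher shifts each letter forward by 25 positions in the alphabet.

Step 1: For each letter, shift forward by 25 positions (mod 26).
  A (position 0) -> position (0+25) mod 26 = 25 -> Z
  G (position 6) -> position (6+25) mod 26 = 5 -> F
  E (position 4) -> position (4+25) mod 26 = 3 -> D
  N (position 13) -> position (13+25) mod 26 = 12 -> M
  T (position 19) -> position (19+25) mod 26 = 18 -> S
Result: ZFDMS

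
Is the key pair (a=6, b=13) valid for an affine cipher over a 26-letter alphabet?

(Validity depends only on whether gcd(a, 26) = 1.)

Step 1: Compute gcd(6, 26).
Step 2: gcd(6, 26) = 2.
Since gcd = 2 != 1, 6 shares a common factor with 26, so it cannot be used.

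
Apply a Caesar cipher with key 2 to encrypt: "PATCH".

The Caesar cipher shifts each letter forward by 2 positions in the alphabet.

Step 1: For each letter, shift forward by 2 positions (mod 26).
  P (position 15) -> position (15+2) mod 26 = 17 -> R
  A (position 0) -> position (0+2) mod 26 = 2 -> C
  T (position 19) -> position (19+2) mod 26 = 21 -> V
  C (position 2) -> position (2+2) mod 26 = 4 -> E
  H (position 7) -> position (7+2) mod 26 = 9 -> J
Result: RCVEJ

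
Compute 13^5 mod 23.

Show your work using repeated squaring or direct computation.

Step 1: Compute 13^5 mod 23 step by step, reducing modulo 23 at each step.
  13^1 mod 23 = 13
  13^2 mod 23 = (13 * 13) mod 23 = 8
  13^3 mod 23 = (8 * 13) mod 23 = 12
  13^4 mod 23 = (12 * 13) mod 23 = 18
  13^5 mod 23 = (18 * 13) mod 23 = 4
Step 2: Result = 4.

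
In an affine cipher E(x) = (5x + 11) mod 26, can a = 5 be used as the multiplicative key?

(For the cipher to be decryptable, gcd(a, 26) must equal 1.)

Step 1: Compute gcd(5, 26).
Step 2: gcd(5, 26) = 1.
Since gcd = 1, 5 is coprime with 26, so it is a valid key.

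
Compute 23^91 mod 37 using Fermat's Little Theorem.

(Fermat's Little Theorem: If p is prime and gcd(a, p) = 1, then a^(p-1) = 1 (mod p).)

Step 1: Since 37 is prime, by Fermat's Little Theorem: 23^36 = 1 (mod 37).
Step 2: Reduce exponent: 91 mod 36 = 19.
Step 3: So 23^91 = 23^19 (mod 37).
Step 4: 23^19 mod 37 = 14.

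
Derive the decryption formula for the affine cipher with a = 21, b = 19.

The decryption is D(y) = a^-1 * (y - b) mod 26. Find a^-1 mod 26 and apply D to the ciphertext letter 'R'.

Step 1: Find a^-1, the modular inverse of 21 mod 26.
Step 2: We need 21 * a^-1 = 1 (mod 26).
Step 3: 21 * 5 = 105 = 4 * 26 + 1, so a^-1 = 5.
Step 4: D(y) = 5(y - 19) mod 26.
Step 5: Apply to 'R' (y = 17): D(17) = 5 * (17 - 19) mod 26 = 5 * -2 mod 26 = 16 -> 'Q'.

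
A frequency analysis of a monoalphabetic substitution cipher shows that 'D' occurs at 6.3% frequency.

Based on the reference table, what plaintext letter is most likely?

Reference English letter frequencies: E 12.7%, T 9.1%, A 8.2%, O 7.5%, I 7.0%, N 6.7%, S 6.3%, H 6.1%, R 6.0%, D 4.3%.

Step 1: The observed frequency is 6.3%.
Step 2: Compare with English frequencies:
  E: 12.7% (difference: 6.4%)
  T: 9.1% (difference: 2.8%)
  A: 8.2% (difference: 1.9%)
  O: 7.5% (difference: 1.2%)
  I: 7.0% (difference: 0.7%)
  N: 6.7% (difference: 0.4%)
  S: 6.3% (difference: 0.0%) <-- closest
  H: 6.1% (difference: 0.2%)
  R: 6.0% (difference: 0.3%)
  D: 4.3% (difference: 2.0%)
Step 3: 'D' most likely represents 'S' (frequency 6.3%).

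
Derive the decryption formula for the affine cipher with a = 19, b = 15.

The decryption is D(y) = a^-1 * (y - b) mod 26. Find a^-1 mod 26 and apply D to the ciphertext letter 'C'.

Step 1: Find a^-1, the modular inverse of 19 mod 26.
Step 2: We need 19 * a^-1 = 1 (mod 26).
Step 3: 19 * 11 = 209 = 8 * 26 + 1, so a^-1 = 11.
Step 4: D(y) = 11(y - 15) mod 26.
Step 5: Apply to 'C' (y = 2): D(2) = 11 * (2 - 15) mod 26 = 11 * -13 mod 26 = 13 -> 'N'.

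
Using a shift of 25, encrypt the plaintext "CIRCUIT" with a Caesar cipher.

Step 1: For each letter, shift forward by 25 positions (mod 26).
  C (position 2) -> position (2+25) mod 26 = 1 -> B
  I (position 8) -> position (8+25) mod 26 = 7 -> H
  R (position 17) -> position (17+25) mod 26 = 16 -> Q
  C (position 2) -> position (2+25) mod 26 = 1 -> B
  U (position 20) -> position (20+25) mod 26 = 19 -> T
  I (position 8) -> position (8+25) mod 26 = 7 -> H
  T (position 19) -> position (19+25) mod 26 = 18 -> S
Result: BHQBTHS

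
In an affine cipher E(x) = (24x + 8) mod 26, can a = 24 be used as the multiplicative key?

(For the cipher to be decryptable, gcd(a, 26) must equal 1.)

Step 1: Compute gcd(24, 26).
Step 2: gcd(24, 26) = 2.
Since gcd = 2 != 1, 24 shares a common factor with 26, so it cannot be used.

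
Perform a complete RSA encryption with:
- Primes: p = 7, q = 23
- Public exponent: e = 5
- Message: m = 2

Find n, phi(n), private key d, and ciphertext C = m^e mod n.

Step 1: n = 7 * 23 = 161.
Step 2: phi(n) = (7-1)(23-1) = 6 * 22 = 132.
Step 3: Find d = 5^(-1) mod 132 = 53.
  Verify: 5 * 53 = 265 = 1 (mod 132).
Step 4: C = 2^5 mod 161 = 32.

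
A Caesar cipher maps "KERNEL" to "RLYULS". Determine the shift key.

Step 1: Compare first letters: K (position 10) -> R (position 17).
Step 2: Shift = (17 - 10) mod 26 = 7.
The shift value is 7.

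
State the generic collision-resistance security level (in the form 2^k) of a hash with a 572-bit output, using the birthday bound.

Step 1: The birthday paradox gives collision probability ~50% after sqrt(2^n) = 2^(n/2) hashes.
Step 2: For 572-bit output: 2^(572/2) = 2^286.
Step 3: Approximately 2^286 hash computations needed.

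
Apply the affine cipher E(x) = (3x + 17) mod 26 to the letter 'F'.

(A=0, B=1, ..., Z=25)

Step 1: Convert 'F' to number: x = 5.
Step 2: E(5) = (3 * 5 + 17) mod 26 = 32 mod 26 = 6.
Step 3: Convert 6 back to letter: G.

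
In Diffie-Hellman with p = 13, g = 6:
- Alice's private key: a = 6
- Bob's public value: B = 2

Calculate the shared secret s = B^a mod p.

Step 1: s = B^a mod p = 2^6 mod 13.
  2^1 mod 13 = 2
  2^2 mod 13 = (2 * 2) mod 13 = 4
  2^3 mod 13 = (4 * 2) mod 13 = 8
  2^4 mod 13 = (8 * 2) mod 13 = 3
  2^5 mod 13 = (3 * 2) mod 13 = 6
  2^6 mod 13 = (6 * 2) mod 13 = 12
Result: shared secret = 12.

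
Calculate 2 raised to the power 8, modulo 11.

Step 1: Compute 2^8 mod 11 step by step, reducing modulo 11 at each step.
  2^1 mod 11 = 2
  2^2 mod 11 = (2 * 2) mod 11 = 4
  2^3 mod 11 = (4 * 2) mod 11 = 8
  2^4 mod 11 = (8 * 2) mod 11 = 5
  2^5 mod 11 = (5 * 2) mod 11 = 10
  2^6 mod 11 = (10 * 2) mod 11 = 9
  2^7 mod 11 = (9 * 2) mod 11 = 7
  2^8 mod 11 = (7 * 2) mod 11 = 3
Step 2: Result = 3.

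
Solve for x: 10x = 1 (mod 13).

Step 1: We need x such that 10 * x = 1 (mod 13).
Step 2: Using the extended Euclidean algorithm or trial:
  10 * 4 = 40 = 3 * 13 + 1.
Step 3: Since 40 mod 13 = 1, the inverse is x = 4.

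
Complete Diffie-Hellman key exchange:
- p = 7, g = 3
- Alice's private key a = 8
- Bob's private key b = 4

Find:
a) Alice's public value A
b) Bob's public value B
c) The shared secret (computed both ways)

Step 1: A = g^a mod p = 3^8 mod 7 = 2.
Step 2: B = g^b mod p = 3^4 mod 7 = 4.
Step 3: Alice computes s = B^a mod p = 4^8 mod 7 = 2.
Step 4: Bob computes s = A^b mod p = 2^4 mod 7 = 2.
Both sides agree: shared secret = 2.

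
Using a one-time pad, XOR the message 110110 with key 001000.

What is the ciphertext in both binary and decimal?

Step 1: Write out the XOR operation bit by bit:
  Message: 110110
  Key:     001000
  XOR:     111110
Step 2: Convert to decimal: 111110 = 62.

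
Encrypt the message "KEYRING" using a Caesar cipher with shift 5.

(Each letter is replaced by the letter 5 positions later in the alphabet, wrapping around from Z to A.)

Step 1: For each letter, shift forward by 5 positions (mod 26).
  K (position 10) -> position (10+5) mod 26 = 15 -> P
  E (position 4) -> position (4+5) mod 26 = 9 -> J
  Y (position 24) -> position (24+5) mod 26 = 3 -> D
  R (position 17) -> position (17+5) mod 26 = 22 -> W
  I (position 8) -> position (8+5) mod 26 = 13 -> N
  N (position 13) -> position (13+5) mod 26 = 18 -> S
  G (position 6) -> position (6+5) mod 26 = 11 -> L
Result: PJDWNSL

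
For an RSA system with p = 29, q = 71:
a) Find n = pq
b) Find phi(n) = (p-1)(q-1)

Step 1: n = p * q = 29 * 71 = 2059.
Step 2: phi(n) = (p-1)(q-1) = 28 * 70 = 1960.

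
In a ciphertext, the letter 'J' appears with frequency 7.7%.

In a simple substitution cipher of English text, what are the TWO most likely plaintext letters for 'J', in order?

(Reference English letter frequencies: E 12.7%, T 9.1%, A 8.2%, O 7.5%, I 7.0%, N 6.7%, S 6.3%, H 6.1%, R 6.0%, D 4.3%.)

Step 1: Observed frequency of 'J' is 7.7%.
Step 2: Compute distances to each reference frequency and sort:
  O (7.5%): difference = 0.2% <-- BEST
  A (8.2%): difference = 0.5% <-- RUNNER-UP
  I (7.0%): difference = 0.7%
  N (6.7%): difference = 1.0%
  T (9.1%): difference = 1.4%
Step 3: Most likely is 'O' (7.5%, diff 0.2%); second most likely is 'A' (8.2%, diff 0.5%).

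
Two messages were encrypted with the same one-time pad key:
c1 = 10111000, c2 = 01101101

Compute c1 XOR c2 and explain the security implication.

Step 1: c1 XOR c2 = (m1 XOR k) XOR (m2 XOR k).
Step 2: By XOR associativity/commutativity: = m1 XOR m2 XOR k XOR k = m1 XOR m2.
Step 3: 10111000 XOR 01101101 = 11010101 = 213.
Step 4: The key cancels out! An attacker learns m1 XOR m2 = 213, revealing the relationship between plaintexts.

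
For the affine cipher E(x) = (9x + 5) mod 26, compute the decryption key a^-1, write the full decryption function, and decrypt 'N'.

Step 1: Find a^-1, the modular inverse of 9 mod 26.
Step 2: We need 9 * a^-1 = 1 (mod 26).
Step 3: 9 * 3 = 27 = 1 * 26 + 1, so a^-1 = 3.
Step 4: D(y) = 3(y - 5) mod 26.
Step 5: Apply to 'N' (y = 13): D(13) = 3 * (13 - 5) mod 26 = 3 * 8 mod 26 = 24 -> 'Y'.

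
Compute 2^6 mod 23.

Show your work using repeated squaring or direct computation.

Step 1: Compute 2^6 mod 23 step by step, reducing modulo 23 at each step.
  2^1 mod 23 = 2
  2^2 mod 23 = (2 * 2) mod 23 = 4
  2^3 mod 23 = (4 * 2) mod 23 = 8
  2^4 mod 23 = (8 * 2) mod 23 = 16
  2^5 mod 23 = (16 * 2) mod 23 = 9
  2^6 mod 23 = (9 * 2) mod 23 = 18
Step 2: Result = 18.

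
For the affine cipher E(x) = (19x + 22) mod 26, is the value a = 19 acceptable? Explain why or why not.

Step 1: Compute gcd(19, 26).
Step 2: gcd(19, 26) = 1.
Since gcd = 1, 19 is coprime with 26, so it is a valid key.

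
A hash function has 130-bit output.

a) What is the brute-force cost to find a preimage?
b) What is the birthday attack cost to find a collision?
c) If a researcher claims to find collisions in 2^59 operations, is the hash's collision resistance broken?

Step 1: Preimage resistance requires brute-force of 2^130 operations.
Step 2: Collision resistance (birthday bound) = 2^(130/2) = 2^65.
Step 3: The claimed attack costs 2^59 operations.
Step 4: Since 2^59 < 2^65, the claimed attack beats the generic birthday bound, so collision resistance is broken.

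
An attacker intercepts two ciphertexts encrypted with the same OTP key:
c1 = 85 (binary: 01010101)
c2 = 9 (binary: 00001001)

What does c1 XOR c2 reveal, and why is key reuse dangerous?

Step 1: c1 XOR c2 = (m1 XOR k) XOR (m2 XOR k).
Step 2: By XOR associativity/commutativity: = m1 XOR m2 XOR k XOR k = m1 XOR m2.
Step 3: 01010101 XOR 00001001 = 01011100 = 92.
Step 4: The key cancels out! An attacker learns m1 XOR m2 = 92, revealing the relationship between plaintexts.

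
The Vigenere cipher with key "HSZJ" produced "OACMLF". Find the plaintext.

Step 1: Extend key: HSZJHS
Step 2: Decrypt each letter (c - k) mod 26:
  O(14) - H(7) = (14-7) mod 26 = 7 = H
  A(0) - S(18) = (0-18) mod 26 = 8 = I
  C(2) - Z(25) = (2-25) mod 26 = 3 = D
  M(12) - J(9) = (12-9) mod 26 = 3 = D
  L(11) - H(7) = (11-7) mod 26 = 4 = E
  F(5) - S(18) = (5-18) mod 26 = 13 = N
Plaintext: HIDDEN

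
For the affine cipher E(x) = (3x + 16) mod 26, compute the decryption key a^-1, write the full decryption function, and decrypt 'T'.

Step 1: Find a^-1, the modular inverse of 3 mod 26.
Step 2: We need 3 * a^-1 = 1 (mod 26).
Step 3: 3 * 9 = 27 = 1 * 26 + 1, so a^-1 = 9.
Step 4: D(y) = 9(y - 16) mod 26.
Step 5: Apply to 'T' (y = 19): D(19) = 9 * (19 - 16) mod 26 = 9 * 3 mod 26 = 1 -> 'B'.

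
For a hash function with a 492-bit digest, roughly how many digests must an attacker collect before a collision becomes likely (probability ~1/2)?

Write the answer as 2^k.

Step 1: The birthday paradox gives collision probability ~50% after sqrt(2^n) = 2^(n/2) hashes.
Step 2: For 492-bit output: 2^(492/2) = 2^246.
Step 3: Approximately 2^246 hash computations needed.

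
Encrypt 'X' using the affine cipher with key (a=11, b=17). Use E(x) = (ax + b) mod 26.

Step 1: Convert 'X' to number: x = 23.
Step 2: E(23) = (11 * 23 + 17) mod 26 = 270 mod 26 = 10.
Step 3: Convert 10 back to letter: K.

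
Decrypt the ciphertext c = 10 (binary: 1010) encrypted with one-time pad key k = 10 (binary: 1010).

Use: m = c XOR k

Step 1: XOR ciphertext with key:
  Ciphertext: 1010
  Key:        1010
  XOR:        0000
Step 2: Plaintext = 0000 = 0 in decimal.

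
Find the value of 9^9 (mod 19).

Step 1: Compute 9^9 mod 19 step by step, reducing modulo 19 at each step.
  9^1 mod 19 = 9
  9^2 mod 19 = (9 * 9) mod 19 = 5
  9^3 mod 19 = (5 * 9) mod 19 = 7
  9^4 mod 19 = (7 * 9) mod 19 = 6
  9^5 mod 19 = (6 * 9) mod 19 = 16
  9^6 mod 19 = (16 * 9) mod 19 = 11
  9^7 mod 19 = (11 * 9) mod 19 = 4
  9^8 mod 19 = (4 * 9) mod 19 = 17
  9^9 mod 19 = (17 * 9) mod 19 = 1
Step 2: Result = 1.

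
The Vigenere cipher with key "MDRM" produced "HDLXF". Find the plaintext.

Step 1: Extend key: MDRMM
Step 2: Decrypt each letter (c - k) mod 26:
  H(7) - M(12) = (7-12) mod 26 = 21 = V
  D(3) - D(3) = (3-3) mod 26 = 0 = A
  L(11) - R(17) = (11-17) mod 26 = 20 = U
  X(23) - M(12) = (23-12) mod 26 = 11 = L
  F(5) - M(12) = (5-12) mod 26 = 19 = T
Plaintext: VAULT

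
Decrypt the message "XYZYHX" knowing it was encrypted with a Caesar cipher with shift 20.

Step 1: Reverse the shift by subtracting 20 from each letter position.
  X (position 23) -> position (23-20) mod 26 = 3 -> D
  Y (position 24) -> position (24-20) mod 26 = 4 -> E
  Z (position 25) -> position (25-20) mod 26 = 5 -> F
  Y (position 24) -> position (24-20) mod 26 = 4 -> E
  H (position 7) -> position (7-20) mod 26 = 13 -> N
  X (position 23) -> position (23-20) mod 26 = 3 -> D
Decrypted message: DEFEND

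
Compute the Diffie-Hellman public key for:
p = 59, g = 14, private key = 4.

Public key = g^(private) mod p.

Step 1: A = g^a mod p = 14^4 mod 59.
  14^1 mod 59 = 14
  14^2 mod 59 = (14 * 14) mod 59 = 19
  14^3 mod 59 = (19 * 14) mod 59 = 30
  14^4 mod 59 = (30 * 14) mod 59 = 7
Result: A = 7.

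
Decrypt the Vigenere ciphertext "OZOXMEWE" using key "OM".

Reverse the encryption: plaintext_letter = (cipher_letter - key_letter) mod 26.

Step 1: Extend key: OMOMOMOM
Step 2: Decrypt each letter (c - k) mod 26:
  O(14) - O(14) = (14-14) mod 26 = 0 = A
  Z(25) - M(12) = (25-12) mod 26 = 13 = N
  O(14) - O(14) = (14-14) mod 26 = 0 = A
  X(23) - M(12) = (23-12) mod 26 = 11 = L
  M(12) - O(14) = (12-14) mod 26 = 24 = Y
  E(4) - M(12) = (4-12) mod 26 = 18 = S
  W(22) - O(14) = (22-14) mod 26 = 8 = I
  E(4) - M(12) = (4-12) mod 26 = 18 = S
Plaintext: ANALYSIS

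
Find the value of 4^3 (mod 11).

Step 1: Compute 4^3 mod 11 step by step, reducing modulo 11 at each step.
  4^1 mod 11 = 4
  4^2 mod 11 = (4 * 4) mod 11 = 5
  4^3 mod 11 = (5 * 4) mod 11 = 9
Step 2: Result = 9.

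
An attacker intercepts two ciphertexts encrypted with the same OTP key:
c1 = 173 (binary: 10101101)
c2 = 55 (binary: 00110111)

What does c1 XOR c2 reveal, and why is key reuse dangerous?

Step 1: c1 XOR c2 = (m1 XOR k) XOR (m2 XOR k).
Step 2: By XOR associativity/commutativity: = m1 XOR m2 XOR k XOR k = m1 XOR m2.
Step 3: 10101101 XOR 00110111 = 10011010 = 154.
Step 4: The key cancels out! An attacker learns m1 XOR m2 = 154, revealing the relationship between plaintexts.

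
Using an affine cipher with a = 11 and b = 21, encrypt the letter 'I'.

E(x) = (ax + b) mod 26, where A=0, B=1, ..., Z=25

Step 1: Convert 'I' to number: x = 8.
Step 2: E(8) = (11 * 8 + 21) mod 26 = 109 mod 26 = 5.
Step 3: Convert 5 back to letter: F.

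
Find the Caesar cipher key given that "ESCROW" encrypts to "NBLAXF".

Step 1: Compare first letters: E (position 4) -> N (position 13).
Step 2: Shift = (13 - 4) mod 26 = 9.
The shift value is 9.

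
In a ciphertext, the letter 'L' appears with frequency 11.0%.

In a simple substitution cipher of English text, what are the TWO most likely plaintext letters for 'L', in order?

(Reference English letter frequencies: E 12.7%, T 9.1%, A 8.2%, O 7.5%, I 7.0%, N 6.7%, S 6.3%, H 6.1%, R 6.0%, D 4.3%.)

Step 1: Observed frequency of 'L' is 11.0%.
Step 2: Compute distances to each reference frequency and sort:
  E (12.7%): difference = 1.7% <-- BEST
  T (9.1%): difference = 1.9% <-- RUNNER-UP
  A (8.2%): difference = 2.8%
  O (7.5%): difference = 3.5%
  I (7.0%): difference = 4.0%
Step 3: Most likely is 'E' (12.7%, diff 1.7%); second most likely is 'T' (9.1%, diff 1.9%).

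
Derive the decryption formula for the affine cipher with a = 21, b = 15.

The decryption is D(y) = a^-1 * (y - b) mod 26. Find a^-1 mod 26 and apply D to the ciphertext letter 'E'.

Step 1: Find a^-1, the modular inverse of 21 mod 26.
Step 2: We need 21 * a^-1 = 1 (mod 26).
Step 3: 21 * 5 = 105 = 4 * 26 + 1, so a^-1 = 5.
Step 4: D(y) = 5(y - 15) mod 26.
Step 5: Apply to 'E' (y = 4): D(4) = 5 * (4 - 15) mod 26 = 5 * -11 mod 26 = 23 -> 'X'.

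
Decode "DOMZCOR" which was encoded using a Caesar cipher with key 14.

Step 1: Reverse the shift by subtracting 14 from each letter position.
  D (position 3) -> position (3-14) mod 26 = 15 -> P
  O (position 14) -> position (14-14) mod 26 = 0 -> A
  M (position 12) -> position (12-14) mod 26 = 24 -> Y
  Z (position 25) -> position (25-14) mod 26 = 11 -> L
  C (position 2) -> position (2-14) mod 26 = 14 -> O
  O (position 14) -> position (14-14) mod 26 = 0 -> A
  R (position 17) -> position (17-14) mod 26 = 3 -> D
Decrypted message: PAYLOAD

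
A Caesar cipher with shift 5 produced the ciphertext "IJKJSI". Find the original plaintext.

Step 1: Reverse the shift by subtracting 5 from each letter position.
  I (position 8) -> position (8-5) mod 26 = 3 -> D
  J (position 9) -> position (9-5) mod 26 = 4 -> E
  K (position 10) -> position (10-5) mod 26 = 5 -> F
  J (position 9) -> position (9-5) mod 26 = 4 -> E
  S (position 18) -> position (18-5) mod 26 = 13 -> N
  I (position 8) -> position (8-5) mod 26 = 3 -> D
Decrypted message: DEFEND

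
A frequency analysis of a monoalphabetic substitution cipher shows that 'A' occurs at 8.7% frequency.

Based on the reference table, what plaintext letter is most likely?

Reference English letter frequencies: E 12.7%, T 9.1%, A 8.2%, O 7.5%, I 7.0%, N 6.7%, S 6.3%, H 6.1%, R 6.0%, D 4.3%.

Step 1: The observed frequency is 8.7%.
Step 2: Compare with English frequencies:
  E: 12.7% (difference: 4.0%)
  T: 9.1% (difference: 0.4%) <-- closest
  A: 8.2% (difference: 0.5%)
  O: 7.5% (difference: 1.2%)
  I: 7.0% (difference: 1.7%)
  N: 6.7% (difference: 2.0%)
  S: 6.3% (difference: 2.4%)
  H: 6.1% (difference: 2.6%)
  R: 6.0% (difference: 2.7%)
  D: 4.3% (difference: 4.4%)
Step 3: 'A' most likely represents 'T' (frequency 9.1%).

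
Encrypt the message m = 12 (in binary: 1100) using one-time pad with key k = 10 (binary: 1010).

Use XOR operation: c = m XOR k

Step 1: Write out the XOR operation bit by bit:
  Message: 1100
  Key:     1010
  XOR:     0110
Step 2: Convert to decimal: 0110 = 6.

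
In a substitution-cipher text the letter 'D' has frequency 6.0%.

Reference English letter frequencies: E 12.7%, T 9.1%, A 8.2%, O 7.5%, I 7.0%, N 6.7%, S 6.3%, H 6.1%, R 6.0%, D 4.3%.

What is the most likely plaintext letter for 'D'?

Step 1: The observed frequency is 6.0%.
Step 2: Compare with English frequencies:
  E: 12.7% (difference: 6.7%)
  T: 9.1% (difference: 3.1%)
  A: 8.2% (difference: 2.2%)
  O: 7.5% (difference: 1.5%)
  I: 7.0% (difference: 1.0%)
  N: 6.7% (difference: 0.7%)
  S: 6.3% (difference: 0.3%)
  H: 6.1% (difference: 0.1%)
  R: 6.0% (difference: 0.0%) <-- closest
  D: 4.3% (difference: 1.7%)
Step 3: 'D' most likely represents 'R' (frequency 6.0%).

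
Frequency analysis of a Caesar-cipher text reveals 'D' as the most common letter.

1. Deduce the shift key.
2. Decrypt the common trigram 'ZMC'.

Step 1: In English, 'E' is the most frequent letter (12.7%).
Step 2: The most frequent ciphertext letter is 'D' (position 3).
Step 3: Shift = (3 - 4) mod 26 = 25.
Step 4: Decrypt 'ZMC' by shifting back 25:
  Z -> A
  M -> N
  C -> D
Step 5: 'ZMC' decrypts to 'AND'.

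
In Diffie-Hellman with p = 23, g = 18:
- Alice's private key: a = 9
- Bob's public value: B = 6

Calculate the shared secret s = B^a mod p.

Step 1: s = B^a mod p = 6^9 mod 23.
  6^1 mod 23 = 6
  6^2 mod 23 = (6 * 6) mod 23 = 13
  6^3 mod 23 = (13 * 6) mod 23 = 9
  6^4 mod 23 = (9 * 6) mod 23 = 8
  6^5 mod 23 = (8 * 6) mod 23 = 2
  6^6 mod 23 = (2 * 6) mod 23 = 12
  6^7 mod 23 = (12 * 6) mod 23 = 3
  6^8 mod 23 = (3 * 6) mod 23 = 18
  6^9 mod 23 = (18 * 6) mod 23 = 16
Result: shared secret = 16.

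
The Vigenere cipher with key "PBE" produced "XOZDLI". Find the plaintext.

Step 1: Extend key: PBEPBE
Step 2: Decrypt each letter (c - k) mod 26:
  X(23) - P(15) = (23-15) mod 26 = 8 = I
  O(14) - B(1) = (14-1) mod 26 = 13 = N
  Z(25) - E(4) = (25-4) mod 26 = 21 = V
  D(3) - P(15) = (3-15) mod 26 = 14 = O
  L(11) - B(1) = (11-1) mod 26 = 10 = K
  I(8) - E(4) = (8-4) mod 26 = 4 = E
Plaintext: INVOKE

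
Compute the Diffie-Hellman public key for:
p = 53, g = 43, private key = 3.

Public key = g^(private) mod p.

Step 1: A = g^a mod p = 43^3 mod 53.
  43^1 mod 53 = 43
  43^2 mod 53 = (43 * 43) mod 53 = 47
  43^3 mod 53 = (47 * 43) mod 53 = 7
Result: A = 7.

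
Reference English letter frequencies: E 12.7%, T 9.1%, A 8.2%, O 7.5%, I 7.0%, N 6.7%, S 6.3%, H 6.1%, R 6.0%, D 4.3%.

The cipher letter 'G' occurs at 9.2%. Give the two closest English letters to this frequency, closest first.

Step 1: Observed frequency of 'G' is 9.2%.
Step 2: Compute distances to each reference frequency and sort:
  T (9.1%): difference = 0.1% <-- BEST
  A (8.2%): difference = 1.0% <-- RUNNER-UP
  O (7.5%): difference = 1.7%
  I (7.0%): difference = 2.2%
  N (6.7%): difference = 2.5%
Step 3: Most likely is 'T' (9.1%, diff 0.1%); second most likely is 'A' (8.2%, diff 1.0%).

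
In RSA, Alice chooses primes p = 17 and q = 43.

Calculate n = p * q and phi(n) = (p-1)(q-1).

Step 1: n = p * q = 17 * 43 = 731.
Step 2: phi(n) = (p-1)(q-1) = 16 * 42 = 672.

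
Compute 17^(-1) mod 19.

Step 1: We need x such that 17 * x = 1 (mod 19).
Step 2: Using the extended Euclidean algorithm or trial:
  17 * 9 = 153 = 8 * 19 + 1.
Step 3: Since 153 mod 19 = 1, the inverse is x = 9.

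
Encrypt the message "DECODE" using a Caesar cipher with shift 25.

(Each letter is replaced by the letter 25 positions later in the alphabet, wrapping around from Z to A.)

Step 1: For each letter, shift forward by 25 positions (mod 26).
  D (position 3) -> position (3+25) mod 26 = 2 -> C
  E (position 4) -> position (4+25) mod 26 = 3 -> D
  C (position 2) -> position (2+25) mod 26 = 1 -> B
  O (position 14) -> position (14+25) mod 26 = 13 -> N
  D (position 3) -> position (3+25) mod 26 = 2 -> C
  E (position 4) -> position (4+25) mod 26 = 3 -> D
Result: CDBNCD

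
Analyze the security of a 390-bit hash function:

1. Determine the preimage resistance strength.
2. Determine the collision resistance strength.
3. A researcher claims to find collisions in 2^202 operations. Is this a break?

Step 1: Preimage resistance requires brute-force of 2^390 operations.
Step 2: Collision resistance (birthday bound) = 2^(390/2) = 2^195.
Step 3: The claimed attack costs 2^202 operations.
Step 4: Since 2^202 >= 2^195, the claimed attack is no faster than the generic birthday attack, so this does not break collision resistance.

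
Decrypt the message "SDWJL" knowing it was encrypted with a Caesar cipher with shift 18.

Step 1: Reverse the shift by subtracting 18 from each letter position.
  S (position 18) -> position (18-18) mod 26 = 0 -> A
  D (position 3) -> position (3-18) mod 26 = 11 -> L
  W (position 22) -> position (22-18) mod 26 = 4 -> E
  J (position 9) -> position (9-18) mod 26 = 17 -> R
  L (position 11) -> position (11-18) mod 26 = 19 -> T
Decrypted message: ALERT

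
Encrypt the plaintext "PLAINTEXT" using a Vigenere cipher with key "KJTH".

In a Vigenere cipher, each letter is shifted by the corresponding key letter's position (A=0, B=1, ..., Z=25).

Step 1: Repeat key to match plaintext length:
  Plaintext: PLAINTEXT
  Key:       KJTHKJTHK
Step 2: Encrypt each letter:
  P(15) + K(10) = (15+10) mod 26 = 25 = Z
  L(11) + J(9) = (11+9) mod 26 = 20 = U
  A(0) + T(19) = (0+19) mod 26 = 19 = T
  I(8) + H(7) = (8+7) mod 26 = 15 = P
  N(13) + K(10) = (13+10) mod 26 = 23 = X
  T(19) + J(9) = (19+9) mod 26 = 2 = C
  E(4) + T(19) = (4+19) mod 26 = 23 = X
  X(23) + H(7) = (23+7) mod 26 = 4 = E
  T(19) + K(10) = (19+10) mod 26 = 3 = D
Ciphertext: ZUTPXCXED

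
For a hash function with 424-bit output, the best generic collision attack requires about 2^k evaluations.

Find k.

Step 1: The hash has a 424-bit output.
Step 2: Collision resistance means it should be infeasible to find any x != y with h(x) = h(y).
By the birthday bound, a generic collision search succeeds after about sqrt(2^424) = 2^(424/2) = 2^212 evaluations.
Step 3: Security level = 212 bits.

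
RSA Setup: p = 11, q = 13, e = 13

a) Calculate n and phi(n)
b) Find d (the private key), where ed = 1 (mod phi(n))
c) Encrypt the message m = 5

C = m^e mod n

Step 1: n = 11 * 13 = 143.
Step 2: phi(n) = (11-1)(13-1) = 10 * 12 = 120.
Step 3: Find d = 13^(-1) mod 120 = 37.
  Verify: 13 * 37 = 481 = 1 (mod 120).
Step 4: C = 5^13 mod 143 = 70.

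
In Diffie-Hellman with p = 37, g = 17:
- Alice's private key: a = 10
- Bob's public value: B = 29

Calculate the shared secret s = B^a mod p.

Step 1: s = B^a mod p = 29^10 mod 37.
  29^1 mod 37 = 29
  29^2 mod 37 = (29 * 29) mod 37 = 27
  29^3 mod 37 = (27 * 29) mod 37 = 6
  29^4 mod 37 = (6 * 29) mod 37 = 26
  29^5 mod 37 = (26 * 29) mod 37 = 14
  29^6 mod 37 = (14 * 29) mod 37 = 36
  29^7 mod 37 = (36 * 29) mod 37 = 8
  29^8 mod 37 = (8 * 29) mod 37 = 10
  29^9 mod 37 = (10 * 29) mod 37 = 31
  29^10 mod 37 = (31 * 29) mod 37 = 11
Result: shared secret = 11.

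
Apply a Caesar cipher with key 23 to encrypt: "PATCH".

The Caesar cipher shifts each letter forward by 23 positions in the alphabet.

Step 1: For each letter, shift forward by 23 positions (mod 26).
  P (position 15) -> position (15+23) mod 26 = 12 -> M
  A (position 0) -> position (0+23) mod 26 = 23 -> X
  T (position 19) -> position (19+23) mod 26 = 16 -> Q
  C (position 2) -> position (2+23) mod 26 = 25 -> Z
  H (position 7) -> position (7+23) mod 26 = 4 -> E
Result: MXQZE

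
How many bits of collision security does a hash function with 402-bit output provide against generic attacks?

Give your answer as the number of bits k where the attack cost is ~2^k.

Step 1: The hash has a 402-bit output.
Step 2: Collision resistance means it should be infeasible to find any x != y with h(x) = h(y).
By the birthday bound, a generic collision search succeeds after about sqrt(2^402) = 2^(402/2) = 2^201 evaluations.
Step 3: Security level = 201 bits.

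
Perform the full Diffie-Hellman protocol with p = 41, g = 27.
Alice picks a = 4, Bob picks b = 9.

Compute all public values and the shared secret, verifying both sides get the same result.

Step 1: A = g^a mod p = 27^4 mod 41 = 40.
Step 2: B = g^b mod p = 27^9 mod 41 = 27.
Step 3: Alice computes s = B^a mod p = 27^4 mod 41 = 40.
Step 4: Bob computes s = A^b mod p = 40^9 mod 41 = 40.
Both sides agree: shared secret = 40.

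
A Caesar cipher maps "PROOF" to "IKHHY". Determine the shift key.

Step 1: Compare first letters: P (position 15) -> I (position 8).
Step 2: Shift = (8 - 15) mod 26 = 19.
The shift value is 19.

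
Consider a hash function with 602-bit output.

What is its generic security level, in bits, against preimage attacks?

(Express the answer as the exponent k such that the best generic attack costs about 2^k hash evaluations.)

Step 1: The hash has a 602-bit output.
Step 2: Preimage resistance means: given a digest h(x), it should be infeasible to find any input that hashes to it.
With a 602-bit output there are 2^602 possible digests, so a generic brute-force preimage search costs about 2^602 evaluations.
Step 3: Security level = 602 bits.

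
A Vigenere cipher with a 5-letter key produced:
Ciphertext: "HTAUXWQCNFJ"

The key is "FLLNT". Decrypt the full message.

Step 1: Key 'FLLNT' has length 5. Extended key: FLLNTFLLNTF
Step 2: Decrypt each position:
  H(7) - F(5) = 2 = C
  T(19) - L(11) = 8 = I
  A(0) - L(11) = 15 = P
  U(20) - N(13) = 7 = H
  X(23) - T(19) = 4 = E
  W(22) - F(5) = 17 = R
  Q(16) - L(11) = 5 = F
  C(2) - L(11) = 17 = R
  N(13) - N(13) = 0 = A
  F(5) - T(19) = 12 = M
  J(9) - F(5) = 4 = E
Plaintext: CIPHERFRAME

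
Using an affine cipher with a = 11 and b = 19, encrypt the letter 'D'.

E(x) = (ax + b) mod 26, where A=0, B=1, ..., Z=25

Step 1: Convert 'D' to number: x = 3.
Step 2: E(3) = (11 * 3 + 19) mod 26 = 52 mod 26 = 0.
Step 3: Convert 0 back to letter: A.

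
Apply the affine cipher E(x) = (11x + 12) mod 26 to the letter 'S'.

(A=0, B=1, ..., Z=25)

Step 1: Convert 'S' to number: x = 18.
Step 2: E(18) = (11 * 18 + 12) mod 26 = 210 mod 26 = 2.
Step 3: Convert 2 back to letter: C.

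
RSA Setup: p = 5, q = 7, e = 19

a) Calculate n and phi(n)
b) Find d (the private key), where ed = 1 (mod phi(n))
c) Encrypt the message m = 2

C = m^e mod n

Step 1: n = 5 * 7 = 35.
Step 2: phi(n) = (5-1)(7-1) = 4 * 6 = 24.
Step 3: Find d = 19^(-1) mod 24 = 19.
  Verify: 19 * 19 = 361 = 1 (mod 24).
Step 4: C = 2^19 mod 35 = 23.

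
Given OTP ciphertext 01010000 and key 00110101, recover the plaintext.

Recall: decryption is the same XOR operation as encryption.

Step 1: XOR ciphertext with key:
  Ciphertext: 01010000
  Key:        00110101
  XOR:        01100101
Step 2: Plaintext = 01100101 = 101 in decimal.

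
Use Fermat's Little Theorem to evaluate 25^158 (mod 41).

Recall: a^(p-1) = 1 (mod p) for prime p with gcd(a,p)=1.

Step 1: Since 41 is prime, by Fermat's Little Theorem: 25^40 = 1 (mod 41).
Step 2: Reduce exponent: 158 mod 40 = 38.
Step 3: So 25^158 = 25^38 (mod 41).
Step 4: 25^38 mod 41 = 37.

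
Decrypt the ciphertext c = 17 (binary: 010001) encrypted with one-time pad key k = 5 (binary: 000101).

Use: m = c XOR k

Step 1: XOR ciphertext with key:
  Ciphertext: 010001
  Key:        000101
  XOR:        010100
Step 2: Plaintext = 010100 = 20 in decimal.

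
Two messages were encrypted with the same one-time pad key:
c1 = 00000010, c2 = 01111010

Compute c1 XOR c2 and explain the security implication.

Step 1: c1 XOR c2 = (m1 XOR k) XOR (m2 XOR k).
Step 2: By XOR associativity/commutativity: = m1 XOR m2 XOR k XOR k = m1 XOR m2.
Step 3: 00000010 XOR 01111010 = 01111000 = 120.
Step 4: The key cancels out! An attacker learns m1 XOR m2 = 120, revealing the relationship between plaintexts.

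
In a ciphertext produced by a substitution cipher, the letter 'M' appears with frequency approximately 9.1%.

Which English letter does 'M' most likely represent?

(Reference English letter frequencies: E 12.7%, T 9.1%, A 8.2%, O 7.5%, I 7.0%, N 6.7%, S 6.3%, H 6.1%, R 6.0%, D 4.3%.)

Step 1: The observed frequency is 9.1%.
Step 2: Compare with English frequencies:
  E: 12.7% (difference: 3.6%)
  T: 9.1% (difference: 0.0%) <-- closest
  A: 8.2% (difference: 0.9%)
  O: 7.5% (difference: 1.6%)
  I: 7.0% (difference: 2.1%)
  N: 6.7% (difference: 2.4%)
  S: 6.3% (difference: 2.8%)
  H: 6.1% (difference: 3.0%)
  R: 6.0% (difference: 3.1%)
  D: 4.3% (difference: 4.8%)
Step 3: 'M' most likely represents 'T' (frequency 9.1%).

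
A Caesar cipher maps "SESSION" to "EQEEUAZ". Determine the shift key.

Step 1: Compare first letters: S (position 18) -> E (position 4).
Step 2: Shift = (4 - 18) mod 26 = 12.
The shift value is 12.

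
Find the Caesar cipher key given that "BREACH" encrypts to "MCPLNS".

Step 1: Compare first letters: B (position 1) -> M (position 12).
Step 2: Shift = (12 - 1) mod 26 = 11.
The shift value is 11.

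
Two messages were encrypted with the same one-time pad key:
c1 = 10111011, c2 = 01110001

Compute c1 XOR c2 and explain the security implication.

Step 1: c1 XOR c2 = (m1 XOR k) XOR (m2 XOR k).
Step 2: By XOR associativity/commutativity: = m1 XOR m2 XOR k XOR k = m1 XOR m2.
Step 3: 10111011 XOR 01110001 = 11001010 = 202.
Step 4: The key cancels out! An attacker learns m1 XOR m2 = 202, revealing the relationship between plaintexts.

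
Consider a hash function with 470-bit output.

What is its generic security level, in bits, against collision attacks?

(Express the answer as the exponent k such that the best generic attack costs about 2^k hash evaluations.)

Step 1: The hash has a 470-bit output.
Step 2: Collision resistance means it should be infeasible to find any x != y with h(x) = h(y).
By the birthday bound, a generic collision search succeeds after about sqrt(2^470) = 2^(470/2) = 2^235 evaluations.
Step 3: Security level = 235 bits.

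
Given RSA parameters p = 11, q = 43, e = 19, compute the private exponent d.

Step 1: n = 11 * 43 = 473.
Step 2: phi(n) = 10 * 42 = 420.
Step 3: Find d such that 19 * d = 1 (mod 420).
Step 4: d = 19^(-1) mod 420 = 199.
Verification: 19 * 199 = 3781 = 9 * 420 + 1.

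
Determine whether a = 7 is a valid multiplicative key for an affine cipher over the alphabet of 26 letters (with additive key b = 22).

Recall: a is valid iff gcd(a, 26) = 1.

Step 1: Compute gcd(7, 26).
Step 2: gcd(7, 26) = 1.
Since gcd = 1, 7 is coprime with 26, so it is a valid key.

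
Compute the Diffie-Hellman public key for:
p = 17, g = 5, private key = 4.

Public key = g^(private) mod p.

Step 1: A = g^a mod p = 5^4 mod 17.
  5^1 mod 17 = 5
  5^2 mod 17 = (5 * 5) mod 17 = 8
  5^3 mod 17 = (8 * 5) mod 17 = 6
  5^4 mod 17 = (6 * 5) mod 17 = 13
Result: A = 13.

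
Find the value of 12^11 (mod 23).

Step 1: Compute 12^11 mod 23 step by step, reducing modulo 23 at each step.
  12^1 mod 23 = 12
  12^2 mod 23 = (12 * 12) mod 23 = 6
  12^3 mod 23 = (6 * 12) mod 23 = 3
  12^4 mod 23 = (3 * 12) mod 23 = 13
  12^5 mod 23 = (13 * 12) mod 23 = 18
  12^6 mod 23 = (18 * 12) mod 23 = 9
  12^7 mod 23 = (9 * 12) mod 23 = 16
  12^8 mod 23 = (16 * 12) mod 23 = 8
  12^9 mod 23 = (8 * 12) mod 23 = 4
  12^10 mod 23 = (4 * 12) mod 23 = 2
  12^11 mod 23 = (2 * 12) mod 23 = 1
Step 2: Result = 1.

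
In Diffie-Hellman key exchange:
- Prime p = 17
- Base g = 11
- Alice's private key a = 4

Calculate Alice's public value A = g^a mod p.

Step 1: A = g^a mod p = 11^4 mod 17.
  11^1 mod 17 = 11
  11^2 mod 17 = (11 * 11) mod 17 = 2
  11^3 mod 17 = (2 * 11) mod 17 = 5
  11^4 mod 17 = (5 * 11) mod 17 = 4
Result: A = 4.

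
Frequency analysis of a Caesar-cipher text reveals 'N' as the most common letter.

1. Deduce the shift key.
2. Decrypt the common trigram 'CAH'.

Step 1: In English, 'E' is the most frequent letter (12.7%).
Step 2: The most frequent ciphertext letter is 'N' (position 13).
Step 3: Shift = (13 - 4) mod 26 = 9.
Step 4: Decrypt 'CAH' by shifting back 9:
  C -> T
  A -> R
  H -> Y
Step 5: 'CAH' decrypts to 'TRY'.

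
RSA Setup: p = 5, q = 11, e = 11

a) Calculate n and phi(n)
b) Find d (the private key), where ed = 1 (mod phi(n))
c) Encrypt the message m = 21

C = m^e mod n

Step 1: n = 5 * 11 = 55.
Step 2: phi(n) = (5-1)(11-1) = 4 * 10 = 40.
Step 3: Find d = 11^(-1) mod 40 = 11.
  Verify: 11 * 11 = 121 = 1 (mod 40).
Step 4: C = 21^11 mod 55 = 21.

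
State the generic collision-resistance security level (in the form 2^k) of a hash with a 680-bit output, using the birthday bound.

Step 1: The birthday paradox gives collision probability ~50% after sqrt(2^n) = 2^(n/2) hashes.
Step 2: For 680-bit output: 2^(680/2) = 2^340.
Step 3: Approximately 2^340 hash computations needed.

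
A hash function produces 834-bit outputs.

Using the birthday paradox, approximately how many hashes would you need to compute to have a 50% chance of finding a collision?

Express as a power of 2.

Step 1: The birthday paradox gives collision probability ~50% after sqrt(2^n) = 2^(n/2) hashes.
Step 2: For 834-bit output: 2^(834/2) = 2^417.
Step 3: Approximately 2^417 hash computations needed.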